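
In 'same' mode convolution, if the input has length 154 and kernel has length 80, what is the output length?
'Same' mode returns an output with the same length as the input: 154

154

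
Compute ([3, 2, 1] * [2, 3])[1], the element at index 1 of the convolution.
Use y[k] = Σ_i a[i]·b[k-i] at k=1. y[1] = 3×3 + 2×2 = 13

13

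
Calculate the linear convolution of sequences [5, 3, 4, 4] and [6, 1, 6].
y[0] = 5×6 = 30; y[1] = 5×1 + 3×6 = 23; y[2] = 5×6 + 3×1 + 4×6 = 57; y[3] = 3×6 + 4×1 + 4×6 = 46; y[4] = 4×6 + 4×1 = 28; y[5] = 4×6 = 24

[30, 23, 57, 46, 28, 24]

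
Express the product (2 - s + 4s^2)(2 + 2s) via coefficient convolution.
Ascending coefficients: a = [2, -1, 4], b = [2, 2]. c[0] = 2×2 = 4; c[1] = 2×2 + -1×2 = 2; c[2] = -1×2 + 4×2 = 6; c[3] = 4×2 = 8. Result coefficients: [4, 2, 6, 8] → 4 + 2s + 6s^2 + 8s^3

4 + 2s + 6s^2 + 8s^3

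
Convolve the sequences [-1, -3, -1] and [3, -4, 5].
y[0] = -1×3 = -3; y[1] = -1×-4 + -3×3 = -5; y[2] = -1×5 + -3×-4 + -1×3 = 4; y[3] = -3×5 + -1×-4 = -11; y[4] = -1×5 = -5

[-3, -5, 4, -11, -5]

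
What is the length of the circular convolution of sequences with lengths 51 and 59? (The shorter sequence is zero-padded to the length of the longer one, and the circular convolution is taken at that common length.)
Circular convolution (zero-padding the shorter input) has length max(m, n) = max(51, 59) = 59

59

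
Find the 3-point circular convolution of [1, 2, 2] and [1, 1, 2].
Use y[k] = Σ_j u[j]·v[(k-j) mod 3]. y[0] = 1×1 + 2×2 + 2×1 = 7; y[1] = 1×1 + 2×1 + 2×2 = 7; y[2] = 1×2 + 2×1 + 2×1 = 6. Result: [7, 7, 6]

[7, 7, 6]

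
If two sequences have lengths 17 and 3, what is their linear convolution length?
Linear/full convolution length: m + n - 1 = 17 + 3 - 1 = 19

19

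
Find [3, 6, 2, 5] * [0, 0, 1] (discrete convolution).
y[0] = 3×0 = 0; y[1] = 3×0 + 6×0 = 0; y[2] = 3×1 + 6×0 + 2×0 = 3; y[3] = 6×1 + 2×0 + 5×0 = 6; y[4] = 2×1 + 5×0 = 2; y[5] = 5×1 = 5

[0, 0, 3, 6, 2, 5]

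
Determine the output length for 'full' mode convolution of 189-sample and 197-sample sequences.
Linear/full convolution length: m + n - 1 = 189 + 197 - 1 = 385

385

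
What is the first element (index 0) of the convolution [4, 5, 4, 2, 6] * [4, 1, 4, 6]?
Use y[k] = Σ_i a[i]·b[k-i] at k=0. y[0] = 4×4 = 16

16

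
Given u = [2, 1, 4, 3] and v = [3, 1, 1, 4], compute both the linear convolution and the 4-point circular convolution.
Linear: y_lin[0] = 2×3 = 6; y_lin[1] = 2×1 + 1×3 = 5; y_lin[2] = 2×1 + 1×1 + 4×3 = 15; y_lin[3] = 2×4 + 1×1 + 4×1 + 3×3 = 22; y_lin[4] = 1×4 + 4×1 + 3×1 = 11; y_lin[5] = 4×4 + 3×1 = 19; y_lin[6] = 3×4 = 12 → [6, 5, 15, 22, 11, 19, 12]. Circular (length 4): y[0] = 2×3 + 1×4 + 4×1 + 3×1 = 17; y[1] = 2×1 + 1×3 + 4×4 + 3×1 = 24; y[2] = 2×1 + 1×1 + 4×3 + 3×4 = 27; y[3] = 2×4 + 1×1 + 4×1 + 3×3 = 22 → [17, 24, 27, 22]

Linear: [6, 5, 15, 22, 11, 19, 12], Circular: [17, 24, 27, 22]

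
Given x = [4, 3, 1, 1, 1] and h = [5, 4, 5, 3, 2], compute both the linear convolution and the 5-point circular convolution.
Linear: y_lin[0] = 4×5 = 20; y_lin[1] = 4×4 + 3×5 = 31; y_lin[2] = 4×5 + 3×4 + 1×5 = 37; y_lin[3] = 4×3 + 3×5 + 1×4 + 1×5 = 36; y_lin[4] = 4×2 + 3×3 + 1×5 + 1×4 + 1×5 = 31; y_lin[5] = 3×2 + 1×3 + 1×5 + 1×4 = 18; y_lin[6] = 1×2 + 1×3 + 1×5 = 10; y_lin[7] = 1×2 + 1×3 = 5; y_lin[8] = 1×2 = 2 → [20, 31, 37, 36, 31, 18, 10, 5, 2]. Circular (length 5): y[0] = 4×5 + 3×2 + 1×3 + 1×5 + 1×4 = 38; y[1] = 4×4 + 3×5 + 1×2 + 1×3 + 1×5 = 41; y[2] = 4×5 + 3×4 + 1×5 + 1×2 + 1×3 = 42; y[3] = 4×3 + 3×5 + 1×4 + 1×5 + 1×2 = 38; y[4] = 4×2 + 3×3 + 1×5 + 1×4 + 1×5 = 31 → [38, 41, 42, 38, 31]

Linear: [20, 31, 37, 36, 31, 18, 10, 5, 2], Circular: [38, 41, 42, 38, 31]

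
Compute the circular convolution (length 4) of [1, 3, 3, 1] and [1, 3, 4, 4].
Use y[k] = Σ_j u[j]·v[(k-j) mod 4]. y[0] = 1×1 + 3×4 + 3×4 + 1×3 = 28; y[1] = 1×3 + 3×1 + 3×4 + 1×4 = 22; y[2] = 1×4 + 3×3 + 3×1 + 1×4 = 20; y[3] = 1×4 + 3×4 + 3×3 + 1×1 = 26. Result: [28, 22, 20, 26]

[28, 22, 20, 26]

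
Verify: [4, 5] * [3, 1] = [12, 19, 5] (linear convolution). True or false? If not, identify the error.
Recompute linear convolution of [4, 5] and [3, 1]: y[0] = 4×3 = 12; y[1] = 4×1 + 5×3 = 19; y[2] = 5×1 = 5 → [12, 19, 5]. Given [12, 19, 5] matches, so answer: Yes

Yes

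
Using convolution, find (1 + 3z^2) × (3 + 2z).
Ascending coefficients: a = [1, 0, 3], b = [3, 2]. c[0] = 1×3 = 3; c[1] = 1×2 + 0×3 = 2; c[2] = 0×2 + 3×3 = 9; c[3] = 3×2 = 6. Result coefficients: [3, 2, 9, 6] → 3 + 2z + 9z^2 + 6z^3

3 + 2z + 9z^2 + 6z^3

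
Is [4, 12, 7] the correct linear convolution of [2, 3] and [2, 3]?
Recompute linear convolution of [2, 3] and [2, 3]: y[0] = 2×2 = 4; y[1] = 2×3 + 3×2 = 12; y[2] = 3×3 = 9 → [4, 12, 9]. Compare to given [4, 12, 7]: they differ at index 2: given 7, correct 9, so answer: No

No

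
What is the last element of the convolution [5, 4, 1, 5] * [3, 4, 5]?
Use y[k] = Σ_i a[i]·b[k-i] at k=5. y[5] = 5×5 = 25

25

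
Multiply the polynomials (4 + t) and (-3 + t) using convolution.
Ascending coefficients: a = [4, 1], b = [-3, 1]. c[0] = 4×-3 = -12; c[1] = 4×1 + 1×-3 = 1; c[2] = 1×1 = 1. Result coefficients: [-12, 1, 1] → -12 + t + t^2

-12 + t + t^2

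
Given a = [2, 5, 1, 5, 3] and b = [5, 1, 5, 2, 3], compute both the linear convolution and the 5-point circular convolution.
Linear: y_lin[0] = 2×5 = 10; y_lin[1] = 2×1 + 5×5 = 27; y_lin[2] = 2×5 + 5×1 + 1×5 = 20; y_lin[3] = 2×2 + 5×5 + 1×1 + 5×5 = 55; y_lin[4] = 2×3 + 5×2 + 1×5 + 5×1 + 3×5 = 41; y_lin[5] = 5×3 + 1×2 + 5×5 + 3×1 = 45; y_lin[6] = 1×3 + 5×2 + 3×5 = 28; y_lin[7] = 5×3 + 3×2 = 21; y_lin[8] = 3×3 = 9 → [10, 27, 20, 55, 41, 45, 28, 21, 9]. Circular (length 5): y[0] = 2×5 + 5×3 + 1×2 + 5×5 + 3×1 = 55; y[1] = 2×1 + 5×5 + 1×3 + 5×2 + 3×5 = 55; y[2] = 2×5 + 5×1 + 1×5 + 5×3 + 3×2 = 41; y[3] = 2×2 + 5×5 + 1×1 + 5×5 + 3×3 = 64; y[4] = 2×3 + 5×2 + 1×5 + 5×1 + 3×5 = 41 → [55, 55, 41, 64, 41]

Linear: [10, 27, 20, 55, 41, 45, 28, 21, 9], Circular: [55, 55, 41, 64, 41]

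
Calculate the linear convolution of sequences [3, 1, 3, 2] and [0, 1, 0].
y[0] = 3×0 = 0; y[1] = 3×1 + 1×0 = 3; y[2] = 3×0 + 1×1 + 3×0 = 1; y[3] = 1×0 + 3×1 + 2×0 = 3; y[4] = 3×0 + 2×1 = 2; y[5] = 2×0 = 0

[0, 3, 1, 3, 2, 0]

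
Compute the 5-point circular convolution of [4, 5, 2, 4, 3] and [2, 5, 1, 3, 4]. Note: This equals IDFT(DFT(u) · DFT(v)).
Either evaluate y[k] = Σ_j u[j]·v[(k-j) mod 5] directly, or use IDFT(DFT(u) · DFT(v)). y[0] = 4×2 + 5×4 + 2×3 + 4×1 + 3×5 = 53; y[1] = 4×5 + 5×2 + 2×4 + 4×3 + 3×1 = 53; y[2] = 4×1 + 5×5 + 2×2 + 4×4 + 3×3 = 58; y[3] = 4×3 + 5×1 + 2×5 + 4×2 + 3×4 = 47; y[4] = 4×4 + 5×3 + 2×1 + 4×5 + 3×2 = 59. Result: [53, 53, 58, 47, 59]

[53, 53, 58, 47, 59]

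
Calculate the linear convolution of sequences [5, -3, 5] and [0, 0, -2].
y[0] = 5×0 = 0; y[1] = 5×0 + -3×0 = 0; y[2] = 5×-2 + -3×0 + 5×0 = -10; y[3] = -3×-2 + 5×0 = 6; y[4] = 5×-2 = -10

[0, 0, -10, 6, -10]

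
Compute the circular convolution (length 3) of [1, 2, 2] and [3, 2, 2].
Use y[k] = Σ_j x[j]·h[(k-j) mod 3]. y[0] = 1×3 + 2×2 + 2×2 = 11; y[1] = 1×2 + 2×3 + 2×2 = 12; y[2] = 1×2 + 2×2 + 2×3 = 12. Result: [11, 12, 12]

[11, 12, 12]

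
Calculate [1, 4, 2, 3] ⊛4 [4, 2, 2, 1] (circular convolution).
Use y[k] = Σ_j u[j]·v[(k-j) mod 4]. y[0] = 1×4 + 4×1 + 2×2 + 3×2 = 18; y[1] = 1×2 + 4×4 + 2×1 + 3×2 = 26; y[2] = 1×2 + 4×2 + 2×4 + 3×1 = 21; y[3] = 1×1 + 4×2 + 2×2 + 3×4 = 25. Result: [18, 26, 21, 25]

[18, 26, 21, 25]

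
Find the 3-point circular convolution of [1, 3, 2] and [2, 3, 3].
Use y[k] = Σ_j f[j]·g[(k-j) mod 3]. y[0] = 1×2 + 3×3 + 2×3 = 17; y[1] = 1×3 + 3×2 + 2×3 = 15; y[2] = 1×3 + 3×3 + 2×2 = 16. Result: [17, 15, 16]

[17, 15, 16]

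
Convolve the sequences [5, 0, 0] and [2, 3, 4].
y[0] = 5×2 = 10; y[1] = 5×3 + 0×2 = 15; y[2] = 5×4 + 0×3 + 0×2 = 20; y[3] = 0×4 + 0×3 = 0; y[4] = 0×4 = 0

[10, 15, 20, 0, 0]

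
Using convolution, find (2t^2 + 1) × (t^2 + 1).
Ascending coefficients: a = [1, 0, 2], b = [1, 0, 1]. c[0] = 1×1 = 1; c[1] = 1×0 + 0×1 = 0; c[2] = 1×1 + 0×0 + 2×1 = 3; c[3] = 0×1 + 2×0 = 0; c[4] = 2×1 = 2. Result coefficients: [1, 0, 3, 0, 2] → 2t^4 + 3t^2 + 1

2t^4 + 3t^2 + 1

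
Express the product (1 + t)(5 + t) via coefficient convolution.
Ascending coefficients: a = [1, 1], b = [5, 1]. c[0] = 1×5 = 5; c[1] = 1×1 + 1×5 = 6; c[2] = 1×1 = 1. Result coefficients: [5, 6, 1] → 5 + 6t + t^2

5 + 6t + t^2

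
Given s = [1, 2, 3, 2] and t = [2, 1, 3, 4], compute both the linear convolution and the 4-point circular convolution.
Linear: y_lin[0] = 1×2 = 2; y_lin[1] = 1×1 + 2×2 = 5; y_lin[2] = 1×3 + 2×1 + 3×2 = 11; y_lin[3] = 1×4 + 2×3 + 3×1 + 2×2 = 17; y_lin[4] = 2×4 + 3×3 + 2×1 = 19; y_lin[5] = 3×4 + 2×3 = 18; y_lin[6] = 2×4 = 8 → [2, 5, 11, 17, 19, 18, 8]. Circular (length 4): y[0] = 1×2 + 2×4 + 3×3 + 2×1 = 21; y[1] = 1×1 + 2×2 + 3×4 + 2×3 = 23; y[2] = 1×3 + 2×1 + 3×2 + 2×4 = 19; y[3] = 1×4 + 2×3 + 3×1 + 2×2 = 17 → [21, 23, 19, 17]

Linear: [2, 5, 11, 17, 19, 18, 8], Circular: [21, 23, 19, 17]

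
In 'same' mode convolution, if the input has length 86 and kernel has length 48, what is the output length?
'Same' mode returns an output with the same length as the input: 86

86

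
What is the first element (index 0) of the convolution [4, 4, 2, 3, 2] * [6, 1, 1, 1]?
Use y[k] = Σ_i a[i]·b[k-i] at k=0. y[0] = 4×6 = 24

24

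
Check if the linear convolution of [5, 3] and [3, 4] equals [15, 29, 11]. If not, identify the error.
Recompute linear convolution of [5, 3] and [3, 4]: y[0] = 5×3 = 15; y[1] = 5×4 + 3×3 = 29; y[2] = 3×4 = 12 → [15, 29, 12]. Compare to given [15, 29, 11]: they differ at index 2: given 11, correct 12, so answer: No

No. Error at index 2: given 11, correct 12.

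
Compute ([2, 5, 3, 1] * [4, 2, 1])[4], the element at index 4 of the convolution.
Use y[k] = Σ_i a[i]·b[k-i] at k=4. y[4] = 3×1 + 1×2 = 5

5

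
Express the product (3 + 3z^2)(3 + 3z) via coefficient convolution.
Ascending coefficients: a = [3, 0, 3], b = [3, 3]. c[0] = 3×3 = 9; c[1] = 3×3 + 0×3 = 9; c[2] = 0×3 + 3×3 = 9; c[3] = 3×3 = 9. Result coefficients: [9, 9, 9, 9] → 9 + 9z + 9z^2 + 9z^3

9 + 9z + 9z^2 + 9z^3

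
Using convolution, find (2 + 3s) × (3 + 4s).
Ascending coefficients: a = [2, 3], b = [3, 4]. c[0] = 2×3 = 6; c[1] = 2×4 + 3×3 = 17; c[2] = 3×4 = 12. Result coefficients: [6, 17, 12] → 6 + 17s + 12s^2

6 + 17s + 12s^2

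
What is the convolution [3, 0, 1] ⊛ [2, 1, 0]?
y[0] = 3×2 = 6; y[1] = 3×1 + 0×2 = 3; y[2] = 3×0 + 0×1 + 1×2 = 2; y[3] = 0×0 + 1×1 = 1; y[4] = 1×0 = 0

[6, 3, 2, 1, 0]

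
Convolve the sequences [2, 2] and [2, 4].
y[0] = 2×2 = 4; y[1] = 2×4 + 2×2 = 12; y[2] = 2×4 = 8

[4, 12, 8]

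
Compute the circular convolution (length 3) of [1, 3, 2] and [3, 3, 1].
Use y[k] = Σ_j s[j]·t[(k-j) mod 3]. y[0] = 1×3 + 3×1 + 2×3 = 12; y[1] = 1×3 + 3×3 + 2×1 = 14; y[2] = 1×1 + 3×3 + 2×3 = 16. Result: [12, 14, 16]

[12, 14, 16]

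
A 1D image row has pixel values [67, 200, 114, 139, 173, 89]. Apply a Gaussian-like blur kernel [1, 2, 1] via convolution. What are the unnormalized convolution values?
Convolve image row [67, 200, 114, 139, 173, 89] with kernel [1, 2, 1]: y[0] = 67×1 = 67; y[1] = 67×2 + 200×1 = 334; y[2] = 67×1 + 200×2 + 114×1 = 581; y[3] = 200×1 + 114×2 + 139×1 = 567; y[4] = 114×1 + 139×2 + 173×1 = 565; y[5] = 139×1 + 173×2 + 89×1 = 574; y[6] = 173×1 + 89×2 = 351; y[7] = 89×1 = 89 → [67, 334, 581, 567, 565, 574, 351, 89]. Normalization factor = sum(kernel) = 4.

[67, 334, 581, 567, 565, 574, 351, 89]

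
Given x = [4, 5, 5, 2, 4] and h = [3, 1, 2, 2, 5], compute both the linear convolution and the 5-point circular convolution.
Linear: y_lin[0] = 4×3 = 12; y_lin[1] = 4×1 + 5×3 = 19; y_lin[2] = 4×2 + 5×1 + 5×3 = 28; y_lin[3] = 4×2 + 5×2 + 5×1 + 2×3 = 29; y_lin[4] = 4×5 + 5×2 + 5×2 + 2×1 + 4×3 = 54; y_lin[5] = 5×5 + 5×2 + 2×2 + 4×1 = 43; y_lin[6] = 5×5 + 2×2 + 4×2 = 37; y_lin[7] = 2×5 + 4×2 = 18; y_lin[8] = 4×5 = 20 → [12, 19, 28, 29, 54, 43, 37, 18, 20]. Circular (length 5): y[0] = 4×3 + 5×5 + 5×2 + 2×2 + 4×1 = 55; y[1] = 4×1 + 5×3 + 5×5 + 2×2 + 4×2 = 56; y[2] = 4×2 + 5×1 + 5×3 + 2×5 + 4×2 = 46; y[3] = 4×2 + 5×2 + 5×1 + 2×3 + 4×5 = 49; y[4] = 4×5 + 5×2 + 5×2 + 2×1 + 4×3 = 54 → [55, 56, 46, 49, 54]

Linear: [12, 19, 28, 29, 54, 43, 37, 18, 20], Circular: [55, 56, 46, 49, 54]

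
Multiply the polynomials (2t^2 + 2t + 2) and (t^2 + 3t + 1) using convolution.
Ascending coefficients: a = [2, 2, 2], b = [1, 3, 1]. c[0] = 2×1 = 2; c[1] = 2×3 + 2×1 = 8; c[2] = 2×1 + 2×3 + 2×1 = 10; c[3] = 2×1 + 2×3 = 8; c[4] = 2×1 = 2. Result coefficients: [2, 8, 10, 8, 2] → 2t^4 + 8t^3 + 10t^2 + 8t + 2

2t^4 + 8t^3 + 10t^2 + 8t + 2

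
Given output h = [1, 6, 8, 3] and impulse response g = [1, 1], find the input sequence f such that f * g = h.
Deconvolve h=[1, 6, 8, 3] by g=[1, 1]. Since g[0]=1, solve forward: f[0] = h[0] / 1 = 1; f[1] = (h[1] - 1×1) / 1 = 5; f[2] = (h[2] - 5×1) / 1 = 3. So f = [1, 5, 3]. Check by forward convolution: h[0] = 1×1 = 1; h[1] = 1×1 + 5×1 = 6; h[2] = 5×1 + 3×1 = 8; h[3] = 3×1 = 3

[1, 5, 3]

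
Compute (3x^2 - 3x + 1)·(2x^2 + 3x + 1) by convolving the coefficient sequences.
Ascending coefficients: a = [1, -3, 3], b = [1, 3, 2]. c[0] = 1×1 = 1; c[1] = 1×3 + -3×1 = 0; c[2] = 1×2 + -3×3 + 3×1 = -4; c[3] = -3×2 + 3×3 = 3; c[4] = 3×2 = 6. Result coefficients: [1, 0, -4, 3, 6] → 6x^4 + 3x^3 - 4x^2 + 1

6x^4 + 3x^3 - 4x^2 + 1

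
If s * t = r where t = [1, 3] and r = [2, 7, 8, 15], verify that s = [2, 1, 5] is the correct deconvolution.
Forward-compute [2, 1, 5] * [1, 3]: r[0] = 2×1 = 2; r[1] = 2×3 + 1×1 = 7; r[2] = 1×3 + 5×1 = 8; r[3] = 5×3 = 15 → [2, 7, 8, 15]. Matches given r = [2, 7, 8, 15], so verified.

Verified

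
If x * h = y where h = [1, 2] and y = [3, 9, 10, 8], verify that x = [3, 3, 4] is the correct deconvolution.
Forward-compute [3, 3, 4] * [1, 2]: y[0] = 3×1 = 3; y[1] = 3×2 + 3×1 = 9; y[2] = 3×2 + 4×1 = 10; y[3] = 4×2 = 8 → [3, 9, 10, 8]. Matches given y = [3, 9, 10, 8], so verified.

Verified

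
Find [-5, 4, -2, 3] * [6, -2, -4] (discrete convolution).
y[0] = -5×6 = -30; y[1] = -5×-2 + 4×6 = 34; y[2] = -5×-4 + 4×-2 + -2×6 = 0; y[3] = 4×-4 + -2×-2 + 3×6 = 6; y[4] = -2×-4 + 3×-2 = 2; y[5] = 3×-4 = -12

[-30, 34, 0, 6, 2, -12]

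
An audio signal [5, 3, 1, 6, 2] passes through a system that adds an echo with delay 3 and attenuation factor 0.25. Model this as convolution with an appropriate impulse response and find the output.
Direct-path + delayed-attenuated-path model → impulse response h = [1, 0, 0, 0.25] (1 at lag 0, 0.25 at lag 3). Output y[n] = x[n] + 0.25·x[n - 3] (with x[n] = 0 outside 0..4): y[0] = 5 + 0.25×0 = 5; y[1] = 3 + 0.25×0 = 3; y[2] = 1 + 0.25×0 = 1; y[3] = 6 + 0.25×5 = 7.25; y[4] = 2 + 0.25×3 = 2.75; y[5] = 0 + 0.25×1 = 0.25; y[6] = 0 + 0.25×6 = 1.5; y[7] = 0 + 0.25×2 = 0.5. So y = [5, 3, 1, 7.25, 2.75, 0.25, 1.5, 0.5]

[5, 3, 1, 7.25, 2.75, 0.25, 1.5, 0.5]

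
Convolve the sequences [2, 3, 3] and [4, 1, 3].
y[0] = 2×4 = 8; y[1] = 2×1 + 3×4 = 14; y[2] = 2×3 + 3×1 + 3×4 = 21; y[3] = 3×3 + 3×1 = 12; y[4] = 3×3 = 9

[8, 14, 21, 12, 9]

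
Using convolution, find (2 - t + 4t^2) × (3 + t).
Ascending coefficients: a = [2, -1, 4], b = [3, 1]. c[0] = 2×3 = 6; c[1] = 2×1 + -1×3 = -1; c[2] = -1×1 + 4×3 = 11; c[3] = 4×1 = 4. Result coefficients: [6, -1, 11, 4] → 6 - t + 11t^2 + 4t^3

6 - t + 11t^2 + 4t^3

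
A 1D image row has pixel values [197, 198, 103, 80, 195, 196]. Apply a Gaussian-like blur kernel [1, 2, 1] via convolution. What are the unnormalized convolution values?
Convolve image row [197, 198, 103, 80, 195, 196] with kernel [1, 2, 1]: y[0] = 197×1 = 197; y[1] = 197×2 + 198×1 = 592; y[2] = 197×1 + 198×2 + 103×1 = 696; y[3] = 198×1 + 103×2 + 80×1 = 484; y[4] = 103×1 + 80×2 + 195×1 = 458; y[5] = 80×1 + 195×2 + 196×1 = 666; y[6] = 195×1 + 196×2 = 587; y[7] = 196×1 = 196 → [197, 592, 696, 484, 458, 666, 587, 196]. Normalization factor = sum(kernel) = 4.

[197, 592, 696, 484, 458, 666, 587, 196]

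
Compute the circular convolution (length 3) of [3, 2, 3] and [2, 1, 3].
Use y[k] = Σ_j s[j]·t[(k-j) mod 3]. y[0] = 3×2 + 2×3 + 3×1 = 15; y[1] = 3×1 + 2×2 + 3×3 = 16; y[2] = 3×3 + 2×1 + 3×2 = 17. Result: [15, 16, 17]

[15, 16, 17]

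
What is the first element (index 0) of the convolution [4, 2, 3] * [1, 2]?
Use y[k] = Σ_i a[i]·b[k-i] at k=0. y[0] = 4×1 = 4

4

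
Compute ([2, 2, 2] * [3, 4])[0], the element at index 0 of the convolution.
Use y[k] = Σ_i a[i]·b[k-i] at k=0. y[0] = 2×3 = 6

6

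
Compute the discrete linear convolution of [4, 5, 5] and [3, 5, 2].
y[0] = 4×3 = 12; y[1] = 4×5 + 5×3 = 35; y[2] = 4×2 + 5×5 + 5×3 = 48; y[3] = 5×2 + 5×5 = 35; y[4] = 5×2 = 10

[12, 35, 48, 35, 10]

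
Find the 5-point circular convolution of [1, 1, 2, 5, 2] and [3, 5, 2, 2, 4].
Use y[k] = Σ_j f[j]·g[(k-j) mod 5]. y[0] = 1×3 + 1×4 + 2×2 + 5×2 + 2×5 = 31; y[1] = 1×5 + 1×3 + 2×4 + 5×2 + 2×2 = 30; y[2] = 1×2 + 1×5 + 2×3 + 5×4 + 2×2 = 37; y[3] = 1×2 + 1×2 + 2×5 + 5×3 + 2×4 = 37; y[4] = 1×4 + 1×2 + 2×2 + 5×5 + 2×3 = 41. Result: [31, 30, 37, 37, 41]

[31, 30, 37, 37, 41]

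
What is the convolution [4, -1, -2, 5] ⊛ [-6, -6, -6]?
y[0] = 4×-6 = -24; y[1] = 4×-6 + -1×-6 = -18; y[2] = 4×-6 + -1×-6 + -2×-6 = -6; y[3] = -1×-6 + -2×-6 + 5×-6 = -12; y[4] = -2×-6 + 5×-6 = -18; y[5] = 5×-6 = -30

[-24, -18, -6, -12, -18, -30]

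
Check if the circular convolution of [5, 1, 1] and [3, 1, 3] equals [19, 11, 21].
Recompute circular convolution of [5, 1, 1] and [3, 1, 3]: y[0] = 5×3 + 1×3 + 1×1 = 19; y[1] = 5×1 + 1×3 + 1×3 = 11; y[2] = 5×3 + 1×1 + 1×3 = 19 → [19, 11, 19]. Compare to given [19, 11, 21]: they differ at index 2: given 21, correct 19, so answer: No

No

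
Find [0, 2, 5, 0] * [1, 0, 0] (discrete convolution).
y[0] = 0×1 = 0; y[1] = 0×0 + 2×1 = 2; y[2] = 0×0 + 2×0 + 5×1 = 5; y[3] = 2×0 + 5×0 + 0×1 = 0; y[4] = 5×0 + 0×0 = 0; y[5] = 0×0 = 0

[0, 2, 5, 0, 0, 0]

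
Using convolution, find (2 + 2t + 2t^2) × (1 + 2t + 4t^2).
Ascending coefficients: a = [2, 2, 2], b = [1, 2, 4]. c[0] = 2×1 = 2; c[1] = 2×2 + 2×1 = 6; c[2] = 2×4 + 2×2 + 2×1 = 14; c[3] = 2×4 + 2×2 = 12; c[4] = 2×4 = 8. Result coefficients: [2, 6, 14, 12, 8] → 2 + 6t + 14t^2 + 12t^3 + 8t^4

2 + 6t + 14t^2 + 12t^3 + 8t^4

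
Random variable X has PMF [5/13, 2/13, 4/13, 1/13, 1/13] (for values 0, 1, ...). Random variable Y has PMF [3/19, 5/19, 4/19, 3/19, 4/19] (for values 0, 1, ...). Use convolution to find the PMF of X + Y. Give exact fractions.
P(X+Y=k) = Σ_i P(X=i)·P(Y=k-i) — a convolution of [5/13, 2/13, 4/13, 1/13, 1/13] and [3/19, 5/19, 4/19, 3/19, 4/19]. P(X+Y=0) = (5/13)×(3/19) = 15/247; P(X+Y=1) = (5/13)×(5/19) + (2/13)×(3/19) = 25/247 + 6/247 = 31/247; P(X+Y=2) = (5/13)×(4/19) + (2/13)×(5/19) + (4/13)×(3/19) = 20/247 + 10/247 + 12/247 = 42/247; P(X+Y=3) = (5/13)×(3/19) + (2/13)×(4/19) + (4/13)×(5/19) + (1/13)×(3/19) = 15/247 + 8/247 + 20/247 + 3/247 = 46/247; P(X+Y=4) = (5/13)×(4/19) + (2/13)×(3/19) + (4/13)×(4/19) + (1/13)×(5/19) + (1/13)×(3/19) = 20/247 + 6/247 + 16/247 + 5/247 + 3/247 = 50/247; P(X+Y=5) = (2/13)×(4/19) + (4/13)×(3/19) + (1/13)×(4/19) + (1/13)×(5/19) = 8/247 + 12/247 + 4/247 + 5/247 = 29/247; P(X+Y=6) = (4/13)×(4/19) + (1/13)×(3/19) + (1/13)×(4/19) = 16/247 + 3/247 + 4/247 = 23/247; P(X+Y=7) = (1/13)×(4/19) + (1/13)×(3/19) = 4/247 + 3/247 = 7/247; P(X+Y=8) = (1/13)×(4/19) = 4/247. PMF: [15/247, 31/247, 42/247, 46/247, 50/247, 29/247, 23/247, 7/247, 4/247] (sums to 1 ✓)

[15/247, 31/247, 42/247, 46/247, 50/247, 29/247, 23/247, 7/247, 4/247]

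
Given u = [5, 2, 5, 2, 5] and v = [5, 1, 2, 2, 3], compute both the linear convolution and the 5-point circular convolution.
Linear: y_lin[0] = 5×5 = 25; y_lin[1] = 5×1 + 2×5 = 15; y_lin[2] = 5×2 + 2×1 + 5×5 = 37; y_lin[3] = 5×2 + 2×2 + 5×1 + 2×5 = 29; y_lin[4] = 5×3 + 2×2 + 5×2 + 2×1 + 5×5 = 56; y_lin[5] = 2×3 + 5×2 + 2×2 + 5×1 = 25; y_lin[6] = 5×3 + 2×2 + 5×2 = 29; y_lin[7] = 2×3 + 5×2 = 16; y_lin[8] = 5×3 = 15 → [25, 15, 37, 29, 56, 25, 29, 16, 15]. Circular (length 5): y[0] = 5×5 + 2×3 + 5×2 + 2×2 + 5×1 = 50; y[1] = 5×1 + 2×5 + 5×3 + 2×2 + 5×2 = 44; y[2] = 5×2 + 2×1 + 5×5 + 2×3 + 5×2 = 53; y[3] = 5×2 + 2×2 + 5×1 + 2×5 + 5×3 = 44; y[4] = 5×3 + 2×2 + 5×2 + 2×1 + 5×5 = 56 → [50, 44, 53, 44, 56]

Linear: [25, 15, 37, 29, 56, 25, 29, 16, 15], Circular: [50, 44, 53, 44, 56]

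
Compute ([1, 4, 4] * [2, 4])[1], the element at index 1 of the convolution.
Use y[k] = Σ_i a[i]·b[k-i] at k=1. y[1] = 1×4 + 4×2 = 12

12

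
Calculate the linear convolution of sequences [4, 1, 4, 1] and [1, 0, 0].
y[0] = 4×1 = 4; y[1] = 4×0 + 1×1 = 1; y[2] = 4×0 + 1×0 + 4×1 = 4; y[3] = 1×0 + 4×0 + 1×1 = 1; y[4] = 4×0 + 1×0 = 0; y[5] = 1×0 = 0

[4, 1, 4, 1, 0, 0]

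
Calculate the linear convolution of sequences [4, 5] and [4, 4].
y[0] = 4×4 = 16; y[1] = 4×4 + 5×4 = 36; y[2] = 5×4 = 20

[16, 36, 20]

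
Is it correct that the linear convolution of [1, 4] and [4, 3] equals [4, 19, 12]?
Recompute linear convolution of [1, 4] and [4, 3]: y[0] = 1×4 = 4; y[1] = 1×3 + 4×4 = 19; y[2] = 4×3 = 12 → [4, 19, 12]. Given [4, 19, 12] matches, so answer: Yes

Yes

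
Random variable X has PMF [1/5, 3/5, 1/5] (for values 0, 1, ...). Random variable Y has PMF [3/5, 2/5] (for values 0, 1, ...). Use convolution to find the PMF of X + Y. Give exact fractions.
P(X+Y=k) = Σ_i P(X=i)·P(Y=k-i) — a convolution of [1/5, 3/5, 1/5] and [3/5, 2/5]. P(X+Y=0) = (1/5)×(3/5) = 3/25; P(X+Y=1) = (1/5)×(2/5) + (3/5)×(3/5) = 2/25 + 9/25 = 11/25; P(X+Y=2) = (3/5)×(2/5) + (1/5)×(3/5) = 6/25 + 3/25 = 9/25; P(X+Y=3) = (1/5)×(2/5) = 2/25. PMF: [3/25, 11/25, 9/25, 2/25] (sums to 1 ✓)

[3/25, 11/25, 9/25, 2/25]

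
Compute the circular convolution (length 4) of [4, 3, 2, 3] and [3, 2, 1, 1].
Use y[k] = Σ_j u[j]·v[(k-j) mod 4]. y[0] = 4×3 + 3×1 + 2×1 + 3×2 = 23; y[1] = 4×2 + 3×3 + 2×1 + 3×1 = 22; y[2] = 4×1 + 3×2 + 2×3 + 3×1 = 19; y[3] = 4×1 + 3×1 + 2×2 + 3×3 = 20. Result: [23, 22, 19, 20]

[23, 22, 19, 20]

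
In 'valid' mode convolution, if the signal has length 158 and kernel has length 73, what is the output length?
'Valid' mode counts only positions where the kernel fully overlaps the signal: m - n + 1 = 158 - 73 + 1 = 86

86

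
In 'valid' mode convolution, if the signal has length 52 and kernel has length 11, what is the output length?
'Valid' mode counts only positions where the kernel fully overlaps the signal: m - n + 1 = 52 - 11 + 1 = 42

42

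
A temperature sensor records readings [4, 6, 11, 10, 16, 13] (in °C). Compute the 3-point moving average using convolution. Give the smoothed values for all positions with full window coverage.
3-point moving average kernel = [1, 1, 1]. Apply in 'valid' mode (full window coverage): avg[0] = (4 + 6 + 11) / 3 = 7.0; avg[1] = (6 + 11 + 10) / 3 = 9.0; avg[2] = (11 + 10 + 16) / 3 = 12.33; avg[3] = (10 + 16 + 13) / 3 = 13.0. Smoothed values: [7.0, 9.0, 12.33, 13.0]

[7.0, 9.0, 12.33, 13.0]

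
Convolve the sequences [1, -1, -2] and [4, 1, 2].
y[0] = 1×4 = 4; y[1] = 1×1 + -1×4 = -3; y[2] = 1×2 + -1×1 + -2×4 = -7; y[3] = -1×2 + -2×1 = -4; y[4] = -2×2 = -4

[4, -3, -7, -4, -4]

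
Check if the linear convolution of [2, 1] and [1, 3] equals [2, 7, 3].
Recompute linear convolution of [2, 1] and [1, 3]: y[0] = 2×1 = 2; y[1] = 2×3 + 1×1 = 7; y[2] = 1×3 = 3 → [2, 7, 3]. Given [2, 7, 3] matches, so answer: Yes

Yes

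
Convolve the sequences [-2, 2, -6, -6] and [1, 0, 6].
y[0] = -2×1 = -2; y[1] = -2×0 + 2×1 = 2; y[2] = -2×6 + 2×0 + -6×1 = -18; y[3] = 2×6 + -6×0 + -6×1 = 6; y[4] = -6×6 + -6×0 = -36; y[5] = -6×6 = -36

[-2, 2, -18, 6, -36, -36]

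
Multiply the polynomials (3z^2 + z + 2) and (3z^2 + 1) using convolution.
Ascending coefficients: a = [2, 1, 3], b = [1, 0, 3]. c[0] = 2×1 = 2; c[1] = 2×0 + 1×1 = 1; c[2] = 2×3 + 1×0 + 3×1 = 9; c[3] = 1×3 + 3×0 = 3; c[4] = 3×3 = 9. Result coefficients: [2, 1, 9, 3, 9] → 9z^4 + 3z^3 + 9z^2 + z + 2

9z^4 + 3z^3 + 9z^2 + z + 2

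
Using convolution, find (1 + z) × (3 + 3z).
Ascending coefficients: a = [1, 1], b = [3, 3]. c[0] = 1×3 = 3; c[1] = 1×3 + 1×3 = 6; c[2] = 1×3 = 3. Result coefficients: [3, 6, 3] → 3 + 6z + 3z^2

3 + 6z + 3z^2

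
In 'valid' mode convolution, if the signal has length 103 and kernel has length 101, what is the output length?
'Valid' mode counts only positions where the kernel fully overlaps the signal: m - n + 1 = 103 - 101 + 1 = 3

3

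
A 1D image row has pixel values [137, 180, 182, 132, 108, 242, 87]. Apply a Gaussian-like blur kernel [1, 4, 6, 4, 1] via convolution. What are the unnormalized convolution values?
Convolve image row [137, 180, 182, 132, 108, 242, 87] with kernel [1, 4, 6, 4, 1]: y[0] = 137×1 = 137; y[1] = 137×4 + 180×1 = 728; y[2] = 137×6 + 180×4 + 182×1 = 1724; y[3] = 137×4 + 180×6 + 182×4 + 132×1 = 2488; y[4] = 137×1 + 180×4 + 182×6 + 132×4 + 108×1 = 2585; y[5] = 180×1 + 182×4 + 132×6 + 108×4 + 242×1 = 2374; y[6] = 182×1 + 132×4 + 108×6 + 242×4 + 87×1 = 2413; y[7] = 132×1 + 108×4 + 242×6 + 87×4 = 2364; y[8] = 108×1 + 242×4 + 87×6 = 1598; y[9] = 242×1 + 87×4 = 590; y[10] = 87×1 = 87 → [137, 728, 1724, 2488, 2585, 2374, 2413, 2364, 1598, 590, 87]. Normalization factor = sum(kernel) = 16.

[137, 728, 1724, 2488, 2585, 2374, 2413, 2364, 1598, 590, 87]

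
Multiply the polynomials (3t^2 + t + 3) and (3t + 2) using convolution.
Ascending coefficients: a = [3, 1, 3], b = [2, 3]. c[0] = 3×2 = 6; c[1] = 3×3 + 1×2 = 11; c[2] = 1×3 + 3×2 = 9; c[3] = 3×3 = 9. Result coefficients: [6, 11, 9, 9] → 9t^3 + 9t^2 + 11t + 6

9t^3 + 9t^2 + 11t + 6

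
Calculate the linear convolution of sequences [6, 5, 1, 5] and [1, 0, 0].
y[0] = 6×1 = 6; y[1] = 6×0 + 5×1 = 5; y[2] = 6×0 + 5×0 + 1×1 = 1; y[3] = 5×0 + 1×0 + 5×1 = 5; y[4] = 1×0 + 5×0 = 0; y[5] = 5×0 = 0

[6, 5, 1, 5, 0, 0]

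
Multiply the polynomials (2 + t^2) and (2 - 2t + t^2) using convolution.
Ascending coefficients: a = [2, 0, 1], b = [2, -2, 1]. c[0] = 2×2 = 4; c[1] = 2×-2 + 0×2 = -4; c[2] = 2×1 + 0×-2 + 1×2 = 4; c[3] = 0×1 + 1×-2 = -2; c[4] = 1×1 = 1. Result coefficients: [4, -4, 4, -2, 1] → 4 - 4t + 4t^2 - 2t^3 + t^4

4 - 4t + 4t^2 - 2t^3 + t^4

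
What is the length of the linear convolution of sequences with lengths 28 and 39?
Linear/full convolution length: m + n - 1 = 28 + 39 - 1 = 66

66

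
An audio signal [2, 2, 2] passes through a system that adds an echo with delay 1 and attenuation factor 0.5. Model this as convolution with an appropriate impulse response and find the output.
Direct-path + delayed-attenuated-path model → impulse response h = [1, 0.5] (1 at lag 0, 0.5 at lag 1). Output y[n] = x[n] + 0.5·x[n - 1] (with x[n] = 0 outside 0..2): y[0] = 2 + 0.5×0 = 2; y[1] = 2 + 0.5×2 = 3.0; y[2] = 2 + 0.5×2 = 3.0; y[3] = 0 + 0.5×2 = 1.0. So y = [2, 3.0, 3.0, 1.0]

[2, 3.0, 3.0, 1.0]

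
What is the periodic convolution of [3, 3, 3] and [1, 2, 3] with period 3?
Use y[k] = Σ_j u[j]·v[(k-j) mod 3]. y[0] = 3×1 + 3×3 + 3×2 = 18; y[1] = 3×2 + 3×1 + 3×3 = 18; y[2] = 3×3 + 3×2 + 3×1 = 18. Result: [18, 18, 18]

[18, 18, 18]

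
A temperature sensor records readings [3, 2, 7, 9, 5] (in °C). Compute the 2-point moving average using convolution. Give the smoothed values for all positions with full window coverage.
2-point moving average kernel = [1, 1]. Apply in 'valid' mode (full window coverage): avg[0] = (3 + 2) / 2 = 2.5; avg[1] = (2 + 7) / 2 = 4.5; avg[2] = (7 + 9) / 2 = 8.0; avg[3] = (9 + 5) / 2 = 7.0. Smoothed values: [2.5, 4.5, 8.0, 7.0]

[2.5, 4.5, 8.0, 7.0]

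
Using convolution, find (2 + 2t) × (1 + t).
Ascending coefficients: a = [2, 2], b = [1, 1]. c[0] = 2×1 = 2; c[1] = 2×1 + 2×1 = 4; c[2] = 2×1 = 2. Result coefficients: [2, 4, 2] → 2 + 4t + 2t^2

2 + 4t + 2t^2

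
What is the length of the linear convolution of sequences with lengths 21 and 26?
Linear/full convolution length: m + n - 1 = 21 + 26 - 1 = 46

46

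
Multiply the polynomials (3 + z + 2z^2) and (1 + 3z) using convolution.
Ascending coefficients: a = [3, 1, 2], b = [1, 3]. c[0] = 3×1 = 3; c[1] = 3×3 + 1×1 = 10; c[2] = 1×3 + 2×1 = 5; c[3] = 2×3 = 6. Result coefficients: [3, 10, 5, 6] → 3 + 10z + 5z^2 + 6z^3

3 + 10z + 5z^2 + 6z^3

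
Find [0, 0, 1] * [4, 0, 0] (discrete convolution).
y[0] = 0×4 = 0; y[1] = 0×0 + 0×4 = 0; y[2] = 0×0 + 0×0 + 1×4 = 4; y[3] = 0×0 + 1×0 = 0; y[4] = 1×0 = 0

[0, 0, 4, 0, 0]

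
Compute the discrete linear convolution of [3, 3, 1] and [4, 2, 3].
y[0] = 3×4 = 12; y[1] = 3×2 + 3×4 = 18; y[2] = 3×3 + 3×2 + 1×4 = 19; y[3] = 3×3 + 1×2 = 11; y[4] = 1×3 = 3

[12, 18, 19, 11, 3]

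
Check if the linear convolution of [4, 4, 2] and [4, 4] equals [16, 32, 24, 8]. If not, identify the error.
Recompute linear convolution of [4, 4, 2] and [4, 4]: y[0] = 4×4 = 16; y[1] = 4×4 + 4×4 = 32; y[2] = 4×4 + 2×4 = 24; y[3] = 2×4 = 8 → [16, 32, 24, 8]. Given [16, 32, 24, 8] matches, so answer: Yes

Yes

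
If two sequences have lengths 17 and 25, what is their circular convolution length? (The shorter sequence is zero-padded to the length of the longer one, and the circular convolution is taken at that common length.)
Circular convolution (zero-padding the shorter input) has length max(m, n) = max(17, 25) = 25

25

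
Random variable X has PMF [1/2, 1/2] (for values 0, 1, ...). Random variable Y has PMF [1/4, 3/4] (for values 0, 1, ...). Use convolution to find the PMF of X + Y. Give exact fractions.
P(X+Y=k) = Σ_i P(X=i)·P(Y=k-i) — a convolution of [1/2, 1/2] and [1/4, 3/4]. P(X+Y=0) = (1/2)×(1/4) = 1/8; P(X+Y=1) = (1/2)×(3/4) + (1/2)×(1/4) = 3/8 + 1/8 = 1/2; P(X+Y=2) = (1/2)×(3/4) = 3/8. PMF: [1/8, 1/2, 3/8] (sums to 1 ✓)

[1/8, 1/2, 3/8]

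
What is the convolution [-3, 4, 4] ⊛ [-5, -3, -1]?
y[0] = -3×-5 = 15; y[1] = -3×-3 + 4×-5 = -11; y[2] = -3×-1 + 4×-3 + 4×-5 = -29; y[3] = 4×-1 + 4×-3 = -16; y[4] = 4×-1 = -4

[15, -11, -29, -16, -4]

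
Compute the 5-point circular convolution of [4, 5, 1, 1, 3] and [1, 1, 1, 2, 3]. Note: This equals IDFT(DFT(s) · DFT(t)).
Either evaluate y[k] = Σ_j s[j]·t[(k-j) mod 5] directly, or use IDFT(DFT(s) · DFT(t)). y[0] = 4×1 + 5×3 + 1×2 + 1×1 + 3×1 = 25; y[1] = 4×1 + 5×1 + 1×3 + 1×2 + 3×1 = 17; y[2] = 4×1 + 5×1 + 1×1 + 1×3 + 3×2 = 19; y[3] = 4×2 + 5×1 + 1×1 + 1×1 + 3×3 = 24; y[4] = 4×3 + 5×2 + 1×1 + 1×1 + 3×1 = 27. Result: [25, 17, 19, 24, 27]

[25, 17, 19, 24, 27]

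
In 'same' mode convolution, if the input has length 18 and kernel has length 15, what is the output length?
'Same' mode returns an output with the same length as the input: 18

18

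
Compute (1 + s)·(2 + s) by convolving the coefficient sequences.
Ascending coefficients: a = [1, 1], b = [2, 1]. c[0] = 1×2 = 2; c[1] = 1×1 + 1×2 = 3; c[2] = 1×1 = 1. Result coefficients: [2, 3, 1] → 2 + 3s + s^2

2 + 3s + s^2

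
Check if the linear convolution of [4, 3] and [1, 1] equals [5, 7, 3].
Recompute linear convolution of [4, 3] and [1, 1]: y[0] = 4×1 = 4; y[1] = 4×1 + 3×1 = 7; y[2] = 3×1 = 3 → [4, 7, 3]. Compare to given [5, 7, 3]: they differ at index 0: given 5, correct 4, so answer: No

No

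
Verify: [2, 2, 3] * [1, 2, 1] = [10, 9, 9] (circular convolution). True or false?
Recompute circular convolution of [2, 2, 3] and [1, 2, 1]: y[0] = 2×1 + 2×1 + 3×2 = 10; y[1] = 2×2 + 2×1 + 3×1 = 9; y[2] = 2×1 + 2×2 + 3×1 = 9 → [10, 9, 9]. Given [10, 9, 9] matches, so answer: Yes

Yes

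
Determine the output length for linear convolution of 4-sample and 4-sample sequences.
Linear/full convolution length: m + n - 1 = 4 + 4 - 1 = 7

7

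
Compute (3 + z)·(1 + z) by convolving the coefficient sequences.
Ascending coefficients: a = [3, 1], b = [1, 1]. c[0] = 3×1 = 3; c[1] = 3×1 + 1×1 = 4; c[2] = 1×1 = 1. Result coefficients: [3, 4, 1] → 3 + 4z + z^2

3 + 4z + z^2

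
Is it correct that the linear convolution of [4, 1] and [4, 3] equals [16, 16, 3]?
Recompute linear convolution of [4, 1] and [4, 3]: y[0] = 4×4 = 16; y[1] = 4×3 + 1×4 = 16; y[2] = 1×3 = 3 → [16, 16, 3]. Given [16, 16, 3] matches, so answer: Yes

Yes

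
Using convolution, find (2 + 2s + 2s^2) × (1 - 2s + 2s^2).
Ascending coefficients: a = [2, 2, 2], b = [1, -2, 2]. c[0] = 2×1 = 2; c[1] = 2×-2 + 2×1 = -2; c[2] = 2×2 + 2×-2 + 2×1 = 2; c[3] = 2×2 + 2×-2 = 0; c[4] = 2×2 = 4. Result coefficients: [2, -2, 2, 0, 4] → 2 - 2s + 2s^2 + 4s^4

2 - 2s + 2s^2 + 4s^4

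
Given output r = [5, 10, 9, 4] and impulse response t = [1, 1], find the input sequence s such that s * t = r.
Deconvolve r=[5, 10, 9, 4] by t=[1, 1]. Since t[0]=1, solve forward: s[0] = r[0] / 1 = 5; s[1] = (r[1] - 5×1) / 1 = 5; s[2] = (r[2] - 5×1) / 1 = 4. So s = [5, 5, 4]. Check by forward convolution: r[0] = 5×1 = 5; r[1] = 5×1 + 5×1 = 10; r[2] = 5×1 + 4×1 = 9; r[3] = 4×1 = 4

[5, 5, 4]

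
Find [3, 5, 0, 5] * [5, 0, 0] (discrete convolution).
y[0] = 3×5 = 15; y[1] = 3×0 + 5×5 = 25; y[2] = 3×0 + 5×0 + 0×5 = 0; y[3] = 5×0 + 0×0 + 5×5 = 25; y[4] = 0×0 + 5×0 = 0; y[5] = 5×0 = 0

[15, 25, 0, 25, 0, 0]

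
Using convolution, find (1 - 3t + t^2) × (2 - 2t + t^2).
Ascending coefficients: a = [1, -3, 1], b = [2, -2, 1]. c[0] = 1×2 = 2; c[1] = 1×-2 + -3×2 = -8; c[2] = 1×1 + -3×-2 + 1×2 = 9; c[3] = -3×1 + 1×-2 = -5; c[4] = 1×1 = 1. Result coefficients: [2, -8, 9, -5, 1] → 2 - 8t + 9t^2 - 5t^3 + t^4

2 - 8t + 9t^2 - 5t^3 + t^4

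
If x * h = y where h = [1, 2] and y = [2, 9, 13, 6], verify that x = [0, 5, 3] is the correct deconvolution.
Forward-compute [0, 5, 3] * [1, 2]: y[0] = 0×1 = 0; y[1] = 0×2 + 5×1 = 5; y[2] = 5×2 + 3×1 = 13; y[3] = 3×2 = 6 → [0, 5, 13, 6]. Does not match given y = [2, 9, 13, 6].

Not verified. [0, 5, 3] * [1, 2] = [0, 5, 13, 6], which differs from [2, 9, 13, 6] at index 0.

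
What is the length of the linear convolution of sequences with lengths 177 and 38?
Linear/full convolution length: m + n - 1 = 177 + 38 - 1 = 214

214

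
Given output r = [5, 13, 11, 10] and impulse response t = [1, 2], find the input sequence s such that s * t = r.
Deconvolve r=[5, 13, 11, 10] by t=[1, 2]. Since t[0]=1, solve forward: s[0] = r[0] / 1 = 5; s[1] = (r[1] - 5×2) / 1 = 3; s[2] = (r[2] - 3×2) / 1 = 5. So s = [5, 3, 5]. Check by forward convolution: r[0] = 5×1 = 5; r[1] = 5×2 + 3×1 = 13; r[2] = 3×2 + 5×1 = 11; r[3] = 5×2 = 10

[5, 3, 5]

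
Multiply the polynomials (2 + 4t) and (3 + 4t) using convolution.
Ascending coefficients: a = [2, 4], b = [3, 4]. c[0] = 2×3 = 6; c[1] = 2×4 + 4×3 = 20; c[2] = 4×4 = 16. Result coefficients: [6, 20, 16] → 6 + 20t + 16t^2

6 + 20t + 16t^2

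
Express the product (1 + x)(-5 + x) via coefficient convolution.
Ascending coefficients: a = [1, 1], b = [-5, 1]. c[0] = 1×-5 = -5; c[1] = 1×1 + 1×-5 = -4; c[2] = 1×1 = 1. Result coefficients: [-5, -4, 1] → -5 - 4x + x^2

-5 - 4x + x^2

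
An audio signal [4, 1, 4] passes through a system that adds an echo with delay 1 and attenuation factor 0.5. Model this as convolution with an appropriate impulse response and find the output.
Direct-path + delayed-attenuated-path model → impulse response h = [1, 0.5] (1 at lag 0, 0.5 at lag 1). Output y[n] = x[n] + 0.5·x[n - 1] (with x[n] = 0 outside 0..2): y[0] = 4 + 0.5×0 = 4; y[1] = 1 + 0.5×4 = 3.0; y[2] = 4 + 0.5×1 = 4.5; y[3] = 0 + 0.5×4 = 2.0. So y = [4, 3.0, 4.5, 2.0]

[4, 3.0, 4.5, 2.0]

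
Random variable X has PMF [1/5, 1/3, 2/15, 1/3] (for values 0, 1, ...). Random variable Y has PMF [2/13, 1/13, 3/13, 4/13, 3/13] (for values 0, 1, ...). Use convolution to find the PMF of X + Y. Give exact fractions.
P(X+Y=k) = Σ_i P(X=i)·P(Y=k-i) — a convolution of [1/5, 1/3, 2/15, 1/3] and [2/13, 1/13, 3/13, 4/13, 3/13]. P(X+Y=0) = (1/5)×(2/13) = 2/65; P(X+Y=1) = (1/5)×(1/13) + (1/3)×(2/13) = 1/65 + 2/39 = 1/15; P(X+Y=2) = (1/5)×(3/13) + (1/3)×(1/13) + (2/15)×(2/13) = 3/65 + 1/39 + 4/195 = 6/65; P(X+Y=3) = (1/5)×(4/13) + (1/3)×(3/13) + (2/15)×(1/13) + (1/3)×(2/13) = 4/65 + 1/13 + 2/195 + 2/39 = 1/5; P(X+Y=4) = (1/5)×(3/13) + (1/3)×(4/13) + (2/15)×(3/13) + (1/3)×(1/13) = 3/65 + 4/39 + 2/65 + 1/39 = 8/39; P(X+Y=5) = (1/3)×(3/13) + (2/15)×(4/13) + (1/3)×(3/13) = 1/13 + 8/195 + 1/13 = 38/195; P(X+Y=6) = (2/15)×(3/13) + (1/3)×(4/13) = 2/65 + 4/39 = 2/15; P(X+Y=7) = (1/3)×(3/13) = 1/13. PMF: [2/65, 1/15, 6/65, 1/5, 8/39, 38/195, 2/15, 1/13] (sums to 1 ✓)

[2/65, 1/15, 6/65, 1/5, 8/39, 38/195, 2/15, 1/13]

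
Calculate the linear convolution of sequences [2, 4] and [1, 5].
y[0] = 2×1 = 2; y[1] = 2×5 + 4×1 = 14; y[2] = 4×5 = 20

[2, 14, 20]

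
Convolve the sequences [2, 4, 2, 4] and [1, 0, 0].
y[0] = 2×1 = 2; y[1] = 2×0 + 4×1 = 4; y[2] = 2×0 + 4×0 + 2×1 = 2; y[3] = 4×0 + 2×0 + 4×1 = 4; y[4] = 2×0 + 4×0 = 0; y[5] = 4×0 = 0

[2, 4, 2, 4, 0, 0]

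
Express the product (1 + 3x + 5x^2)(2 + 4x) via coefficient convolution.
Ascending coefficients: a = [1, 3, 5], b = [2, 4]. c[0] = 1×2 = 2; c[1] = 1×4 + 3×2 = 10; c[2] = 3×4 + 5×2 = 22; c[3] = 5×4 = 20. Result coefficients: [2, 10, 22, 20] → 2 + 10x + 22x^2 + 20x^3

2 + 10x + 22x^2 + 20x^3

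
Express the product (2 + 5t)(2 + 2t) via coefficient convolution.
Ascending coefficients: a = [2, 5], b = [2, 2]. c[0] = 2×2 = 4; c[1] = 2×2 + 5×2 = 14; c[2] = 5×2 = 10. Result coefficients: [4, 14, 10] → 4 + 14t + 10t^2

4 + 14t + 10t^2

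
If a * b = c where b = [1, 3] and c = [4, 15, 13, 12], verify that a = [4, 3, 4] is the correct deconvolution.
Forward-compute [4, 3, 4] * [1, 3]: c[0] = 4×1 = 4; c[1] = 4×3 + 3×1 = 15; c[2] = 3×3 + 4×1 = 13; c[3] = 4×3 = 12 → [4, 15, 13, 12]. Matches given c = [4, 15, 13, 12], so verified.

Verified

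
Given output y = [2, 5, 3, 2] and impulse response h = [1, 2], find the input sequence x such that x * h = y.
Deconvolve y=[2, 5, 3, 2] by h=[1, 2]. Since h[0]=1, solve forward: x[0] = y[0] / 1 = 2; x[1] = (y[1] - 2×2) / 1 = 1; x[2] = (y[2] - 1×2) / 1 = 1. So x = [2, 1, 1]. Check by forward convolution: y[0] = 2×1 = 2; y[1] = 2×2 + 1×1 = 5; y[2] = 1×2 + 1×1 = 3; y[3] = 1×2 = 2

[2, 1, 1]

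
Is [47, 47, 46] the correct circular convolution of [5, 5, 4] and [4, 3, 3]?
Recompute circular convolution of [5, 5, 4] and [4, 3, 3]: y[0] = 5×4 + 5×3 + 4×3 = 47; y[1] = 5×3 + 5×4 + 4×3 = 47; y[2] = 5×3 + 5×3 + 4×4 = 46 → [47, 47, 46]. Given [47, 47, 46] matches, so answer: Yes

Yes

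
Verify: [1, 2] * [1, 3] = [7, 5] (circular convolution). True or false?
Recompute circular convolution of [1, 2] and [1, 3]: y[0] = 1×1 + 2×3 = 7; y[1] = 1×3 + 2×1 = 5 → [7, 5]. Given [7, 5] matches, so answer: Yes

Yes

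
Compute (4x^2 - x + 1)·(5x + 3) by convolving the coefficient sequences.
Ascending coefficients: a = [1, -1, 4], b = [3, 5]. c[0] = 1×3 = 3; c[1] = 1×5 + -1×3 = 2; c[2] = -1×5 + 4×3 = 7; c[3] = 4×5 = 20. Result coefficients: [3, 2, 7, 20] → 20x^3 + 7x^2 + 2x + 3

20x^3 + 7x^2 + 2x + 3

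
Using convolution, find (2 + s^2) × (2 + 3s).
Ascending coefficients: a = [2, 0, 1], b = [2, 3]. c[0] = 2×2 = 4; c[1] = 2×3 + 0×2 = 6; c[2] = 0×3 + 1×2 = 2; c[3] = 1×3 = 3. Result coefficients: [4, 6, 2, 3] → 4 + 6s + 2s^2 + 3s^3

4 + 6s + 2s^2 + 3s^3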